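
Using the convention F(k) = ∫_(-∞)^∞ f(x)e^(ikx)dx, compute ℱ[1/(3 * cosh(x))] pi/(3 * cosh(pi * k/2))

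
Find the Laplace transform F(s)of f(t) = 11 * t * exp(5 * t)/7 11/(7 * (s - 5)^2)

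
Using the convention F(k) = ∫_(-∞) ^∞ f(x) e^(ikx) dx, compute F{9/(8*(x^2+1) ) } 9*pi*exp(-Abs(k) ) /8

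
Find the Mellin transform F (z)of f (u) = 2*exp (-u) 2*gamma (z)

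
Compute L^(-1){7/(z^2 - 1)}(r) 7*sinh(r)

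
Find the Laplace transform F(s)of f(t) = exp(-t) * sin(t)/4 1/(4 * ((s + 1)^2 + 1))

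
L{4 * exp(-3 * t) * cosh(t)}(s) 4 * (s + 3)/((s + 3)^2 - 1)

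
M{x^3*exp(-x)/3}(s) gamma(s+3)/3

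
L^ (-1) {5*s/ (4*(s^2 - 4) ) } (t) 5*cosh (2*t) /4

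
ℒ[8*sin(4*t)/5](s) 32/(5*(s^2 + 16))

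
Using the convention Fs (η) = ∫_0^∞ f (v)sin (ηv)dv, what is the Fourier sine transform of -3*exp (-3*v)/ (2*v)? -3*atan (η/3)/2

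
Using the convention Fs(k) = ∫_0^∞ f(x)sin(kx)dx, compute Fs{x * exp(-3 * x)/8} 3 * k/(4 * (k^2 + 9)^2)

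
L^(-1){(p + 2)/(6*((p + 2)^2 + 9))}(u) exp(-2*u)*cos(3*u)/6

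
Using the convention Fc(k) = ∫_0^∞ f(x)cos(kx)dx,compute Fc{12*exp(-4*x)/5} 48/(5*(k^2+16))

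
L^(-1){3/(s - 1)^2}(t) 3*t*exp(t)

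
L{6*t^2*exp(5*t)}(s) 12/(s - 5)^3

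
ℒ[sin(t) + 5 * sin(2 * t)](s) 10/(s^2 + 4) + 1/(s^2 + 1)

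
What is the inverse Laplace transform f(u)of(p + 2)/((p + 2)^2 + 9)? exp(-2*u)*cos(3*u)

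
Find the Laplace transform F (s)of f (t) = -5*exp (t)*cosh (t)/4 5*(1 - s)/ (4*s*(s - 2))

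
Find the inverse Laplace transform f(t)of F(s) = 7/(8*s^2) 7*t/8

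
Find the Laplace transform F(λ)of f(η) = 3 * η 3/λ^2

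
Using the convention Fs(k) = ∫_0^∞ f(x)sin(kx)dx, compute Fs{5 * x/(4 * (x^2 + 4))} 5 * pi * exp(-2 * k)/8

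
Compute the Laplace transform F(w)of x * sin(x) 2 * w/(w^2 + 1)^2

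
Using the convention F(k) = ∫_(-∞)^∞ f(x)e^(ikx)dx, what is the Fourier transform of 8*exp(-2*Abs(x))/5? 32/(5*(k^2+4))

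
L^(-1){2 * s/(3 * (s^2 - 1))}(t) 2 * cosh(t)/3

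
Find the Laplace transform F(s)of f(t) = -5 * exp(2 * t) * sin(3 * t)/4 -15/(4 * (s - 2)^2 + 36)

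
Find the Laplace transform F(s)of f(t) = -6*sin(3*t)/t -6*atan(3/s)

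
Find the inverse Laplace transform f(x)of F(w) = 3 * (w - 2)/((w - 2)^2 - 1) 3 * exp(2 * x) * cosh(x)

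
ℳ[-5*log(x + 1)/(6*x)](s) 5*pi*csc(pi*s)/(6*(s - 1))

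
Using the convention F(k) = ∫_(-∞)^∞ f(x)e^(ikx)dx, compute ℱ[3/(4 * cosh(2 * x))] 3 * pi/(8 * cosh(pi * k/4))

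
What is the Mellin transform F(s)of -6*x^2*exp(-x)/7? -6*gamma(s+2)/7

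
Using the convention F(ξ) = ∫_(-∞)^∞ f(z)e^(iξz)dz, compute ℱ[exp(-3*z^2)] sqrt(3)*sqrt(pi)*exp(-ξ^2/12)/3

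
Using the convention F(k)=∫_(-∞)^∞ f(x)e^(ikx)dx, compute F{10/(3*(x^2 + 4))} 5*pi*exp(-2*Abs(k))/3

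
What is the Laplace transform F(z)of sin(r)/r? atan(1/z)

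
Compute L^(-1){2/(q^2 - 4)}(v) sinh(2 * v)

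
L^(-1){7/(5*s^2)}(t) 7*t/5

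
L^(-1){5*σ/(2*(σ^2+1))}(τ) 5*cos(τ)/2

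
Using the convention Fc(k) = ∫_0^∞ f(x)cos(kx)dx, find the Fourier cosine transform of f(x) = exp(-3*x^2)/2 sqrt(3)*sqrt(pi)*exp(-k^2/12)/12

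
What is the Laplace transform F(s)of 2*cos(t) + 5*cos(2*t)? 5*s/(s^2 + 4) + 2*s/(s^2 + 1)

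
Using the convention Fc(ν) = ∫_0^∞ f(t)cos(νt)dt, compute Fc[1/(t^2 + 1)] pi*exp(-ν)/2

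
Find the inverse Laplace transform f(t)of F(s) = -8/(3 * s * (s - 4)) -4 * exp(2 * t) * sinh(2 * t)/3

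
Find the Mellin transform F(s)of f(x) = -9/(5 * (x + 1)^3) -9 * pi * (s - 2) * (s - 1)/(10 * sin(pi * s))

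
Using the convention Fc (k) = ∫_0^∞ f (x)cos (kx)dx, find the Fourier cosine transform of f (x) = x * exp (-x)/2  (1 - k^2)/ (2 * (k^2 + 1)^2)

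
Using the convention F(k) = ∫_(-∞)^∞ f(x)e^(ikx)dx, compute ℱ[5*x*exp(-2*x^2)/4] 5*sqrt(2)*I*sqrt(pi)*k*exp(-k^2/8)/32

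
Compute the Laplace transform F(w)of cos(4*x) w/(w^2 + 16)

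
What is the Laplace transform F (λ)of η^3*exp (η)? 6/ (λ - 1)^4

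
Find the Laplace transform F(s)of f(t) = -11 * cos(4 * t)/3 -11 * s/(3 * s^2 + 48)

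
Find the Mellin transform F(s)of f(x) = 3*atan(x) -3*pi*sec(pi*s/2)/(2*s)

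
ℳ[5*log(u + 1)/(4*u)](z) -5*pi*csc(pi*z)/(4*z - 4)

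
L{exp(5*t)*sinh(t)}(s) 1/((s - 5)^2 - 1)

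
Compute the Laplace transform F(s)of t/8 1/(8*s^2)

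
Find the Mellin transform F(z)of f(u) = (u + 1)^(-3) pi * (z - 2) * (z - 1)/(2 * sin(pi * z))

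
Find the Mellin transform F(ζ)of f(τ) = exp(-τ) gamma(ζ)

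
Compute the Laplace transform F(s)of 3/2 3/(2*s)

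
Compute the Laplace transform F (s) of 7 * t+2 7/s^2+2/s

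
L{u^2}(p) 2/p^3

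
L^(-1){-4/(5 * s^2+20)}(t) -2 * sin(2 * t)/5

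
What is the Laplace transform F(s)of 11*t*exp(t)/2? 11/(2*(s - 1)^2)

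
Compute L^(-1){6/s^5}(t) t^4/4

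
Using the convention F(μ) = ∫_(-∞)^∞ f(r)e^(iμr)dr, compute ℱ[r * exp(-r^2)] I * sqrt(pi) * μ * exp(-μ^2/4)/2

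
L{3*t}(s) 3/s^2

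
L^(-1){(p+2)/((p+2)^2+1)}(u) exp(-2*u)*cos(u)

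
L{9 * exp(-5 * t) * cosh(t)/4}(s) 9 * (s + 5)/(4 * ((s + 5)^2-1))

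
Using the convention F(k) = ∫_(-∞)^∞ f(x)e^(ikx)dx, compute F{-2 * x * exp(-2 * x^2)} -sqrt(2) * I * sqrt(pi) * k * exp(-k^2/8)/4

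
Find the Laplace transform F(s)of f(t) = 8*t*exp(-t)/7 8/(7*(s + 1)^2)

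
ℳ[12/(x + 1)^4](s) 2*gamma(s)*gamma(4 - s)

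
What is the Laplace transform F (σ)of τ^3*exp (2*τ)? 6/ (σ - 2)^4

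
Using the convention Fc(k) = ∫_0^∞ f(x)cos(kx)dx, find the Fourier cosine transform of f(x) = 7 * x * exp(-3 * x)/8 7 * (9 - k^2)/(8 * (k^2 + 9)^2)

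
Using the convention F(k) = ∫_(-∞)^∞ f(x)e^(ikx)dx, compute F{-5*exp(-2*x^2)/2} -5*sqrt(2)*sqrt(pi)*exp(-k^2/8)/4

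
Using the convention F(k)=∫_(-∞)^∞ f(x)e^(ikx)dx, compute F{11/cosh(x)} 11*pi/cosh(pi*k/2)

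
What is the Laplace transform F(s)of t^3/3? 2/s^4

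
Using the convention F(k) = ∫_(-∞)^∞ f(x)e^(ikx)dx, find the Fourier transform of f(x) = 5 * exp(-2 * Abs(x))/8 5/(2 * (k^2 + 4))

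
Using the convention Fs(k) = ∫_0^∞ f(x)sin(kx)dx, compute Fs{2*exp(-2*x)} 2*k/(k^2 + 4)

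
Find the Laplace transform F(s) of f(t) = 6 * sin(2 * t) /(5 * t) 6 * atan(2/s) /5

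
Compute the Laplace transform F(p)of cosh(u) p/(p^2 - 1)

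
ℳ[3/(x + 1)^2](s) -3*pi*(s - 1)/sin(pi*s)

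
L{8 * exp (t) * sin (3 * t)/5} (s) 24/ (5 * ( (s - 1)^2 + 9))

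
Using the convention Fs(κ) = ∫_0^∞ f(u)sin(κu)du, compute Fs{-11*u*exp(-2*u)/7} -44*κ/(7*(κ^2 + 4)^2)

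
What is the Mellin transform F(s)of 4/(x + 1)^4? 2*gamma(s)*gamma(4 - s)/3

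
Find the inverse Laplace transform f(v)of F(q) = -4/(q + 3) -4*exp(-3*v)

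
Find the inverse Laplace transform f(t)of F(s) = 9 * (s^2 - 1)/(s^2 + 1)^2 9 * t * cos(t)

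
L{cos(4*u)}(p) p/(p^2 + 16)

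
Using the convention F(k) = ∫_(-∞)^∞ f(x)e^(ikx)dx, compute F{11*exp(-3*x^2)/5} 11*sqrt(3)*sqrt(pi)*exp(-k^2/12)/15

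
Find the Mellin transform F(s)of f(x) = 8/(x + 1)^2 -8*pi*(s - 1)/sin(pi*s)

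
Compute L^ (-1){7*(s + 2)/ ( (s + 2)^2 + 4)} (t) 7*exp (-2*t)*cos (2*t)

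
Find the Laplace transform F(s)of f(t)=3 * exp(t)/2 3/(2 * (s - 1))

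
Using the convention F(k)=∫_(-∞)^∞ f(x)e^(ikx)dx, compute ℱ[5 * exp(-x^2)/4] 5 * sqrt(pi) * exp(-k^2/4)/4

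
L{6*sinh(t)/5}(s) 6/(5*(s^2 - 1))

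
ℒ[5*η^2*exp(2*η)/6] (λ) 5/(3*(λ - 2)^3)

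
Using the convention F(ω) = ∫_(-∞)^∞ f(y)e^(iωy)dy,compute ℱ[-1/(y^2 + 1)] -pi*exp(-Abs(ω))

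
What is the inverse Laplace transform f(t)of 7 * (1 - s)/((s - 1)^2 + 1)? -7 * exp(t) * cos(t)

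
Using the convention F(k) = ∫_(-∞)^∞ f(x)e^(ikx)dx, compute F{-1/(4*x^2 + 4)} -pi*exp(-Abs(k))/4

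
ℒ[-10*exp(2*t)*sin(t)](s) -10/((s - 2)^2 + 1)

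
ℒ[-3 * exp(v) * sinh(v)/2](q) -3/(2 * q * (q - 2))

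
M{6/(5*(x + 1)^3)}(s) 3*pi*(s - 2)*(s - 1)/(5*sin(pi*s))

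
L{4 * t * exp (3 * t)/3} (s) 4/ (3 * (s - 3)^2)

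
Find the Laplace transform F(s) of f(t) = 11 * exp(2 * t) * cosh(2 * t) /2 11 * (s - 2) /(2 * s * (s - 4) ) 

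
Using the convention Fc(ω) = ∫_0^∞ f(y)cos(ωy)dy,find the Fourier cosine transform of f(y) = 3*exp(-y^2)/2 3*sqrt(pi)*exp(-ω^2/4)/4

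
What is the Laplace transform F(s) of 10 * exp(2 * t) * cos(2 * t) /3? 10 * (s - 2) /(3 * ((s - 2) ^2 + 4) ) 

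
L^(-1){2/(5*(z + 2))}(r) 2*exp(-2*r)/5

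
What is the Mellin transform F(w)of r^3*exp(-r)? gamma(w + 3)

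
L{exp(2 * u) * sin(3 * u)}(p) 3/((p - 2)^2 + 9)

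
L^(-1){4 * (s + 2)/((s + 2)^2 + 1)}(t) 4 * exp(-2 * t) * cos(t)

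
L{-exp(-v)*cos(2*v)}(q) (-q - 1)/((q+1)^2+4)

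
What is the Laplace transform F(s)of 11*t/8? 11/(8*s^2)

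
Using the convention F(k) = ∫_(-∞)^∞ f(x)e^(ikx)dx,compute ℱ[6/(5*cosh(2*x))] 3*pi/(5*cosh(pi*k/4))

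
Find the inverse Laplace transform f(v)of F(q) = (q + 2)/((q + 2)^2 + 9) exp(-2*v)*cos(3*v)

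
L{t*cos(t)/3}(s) (s^2-1)/(3*(s^2 + 1)^2)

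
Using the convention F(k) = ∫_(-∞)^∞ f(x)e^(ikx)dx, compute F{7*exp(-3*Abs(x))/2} 21/(k^2 + 9)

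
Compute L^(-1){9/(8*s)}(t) 9/8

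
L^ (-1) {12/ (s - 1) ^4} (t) 2 * t^3 * exp (t) 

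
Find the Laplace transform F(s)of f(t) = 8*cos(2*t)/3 8*s/(3*(s^2 + 4))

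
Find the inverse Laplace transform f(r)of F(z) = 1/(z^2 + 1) sin(r)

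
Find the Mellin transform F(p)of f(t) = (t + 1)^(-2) (-pi * p + pi)/sin(pi * p)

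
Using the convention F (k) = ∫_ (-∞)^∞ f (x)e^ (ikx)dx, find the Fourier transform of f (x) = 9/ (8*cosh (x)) 9*pi/ (8*cosh (pi*k/2))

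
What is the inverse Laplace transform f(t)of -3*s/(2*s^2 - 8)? -3*cosh(2*t)/2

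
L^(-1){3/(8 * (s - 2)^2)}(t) 3 * t * exp(2 * t)/8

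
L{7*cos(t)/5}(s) 7*s/(5*(s^2+1))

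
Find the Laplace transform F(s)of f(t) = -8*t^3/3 -16/s^4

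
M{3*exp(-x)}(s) 3*gamma(s)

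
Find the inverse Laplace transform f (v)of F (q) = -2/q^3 -v^2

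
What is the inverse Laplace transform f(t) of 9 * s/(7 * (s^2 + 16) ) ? 9 * cos(4 * t) /7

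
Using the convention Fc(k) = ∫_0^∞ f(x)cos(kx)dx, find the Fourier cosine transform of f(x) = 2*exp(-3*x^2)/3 sqrt(3)*sqrt(pi)*exp(-k^2/12)/9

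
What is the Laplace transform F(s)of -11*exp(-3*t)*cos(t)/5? 11*(-s - 3)/(5*((s + 3)^2 + 1))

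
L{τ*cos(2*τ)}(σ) (σ^2 - 4)/(σ^2 + 4)^2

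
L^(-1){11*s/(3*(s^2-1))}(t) 11*cosh(t)/3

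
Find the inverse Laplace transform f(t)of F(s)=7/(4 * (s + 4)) 7 * exp(-4 * t)/4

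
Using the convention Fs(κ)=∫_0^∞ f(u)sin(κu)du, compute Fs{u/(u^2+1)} pi*exp(-κ)/2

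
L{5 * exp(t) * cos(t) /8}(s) 5 * (s - 1) /(8 * ((s - 1) ^2 + 1) ) 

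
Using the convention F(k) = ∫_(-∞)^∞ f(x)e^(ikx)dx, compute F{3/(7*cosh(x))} 3*pi/(7*cosh(pi*k/2))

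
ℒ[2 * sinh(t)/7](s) 2/(7 * (s^2 - 1))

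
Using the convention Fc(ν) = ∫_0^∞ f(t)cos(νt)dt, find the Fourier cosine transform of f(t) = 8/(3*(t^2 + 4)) 2*pi*exp(-2*ν)/3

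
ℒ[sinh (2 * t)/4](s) 1/ (2 * (s^2 - 4))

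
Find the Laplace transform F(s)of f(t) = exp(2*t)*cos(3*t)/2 (s - 2)/(2*((s - 2)^2+9))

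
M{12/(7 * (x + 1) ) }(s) 12 * pi * csc(pi * s) /7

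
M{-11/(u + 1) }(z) -11 * pi * csc(pi * z) 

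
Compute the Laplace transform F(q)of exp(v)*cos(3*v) (q - 1)/((q - 1)^2+9)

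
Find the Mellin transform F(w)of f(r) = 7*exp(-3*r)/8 7*gamma(w)/(8*3^w)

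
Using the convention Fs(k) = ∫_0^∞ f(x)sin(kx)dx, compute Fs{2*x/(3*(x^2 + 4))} pi*exp(-2*k)/3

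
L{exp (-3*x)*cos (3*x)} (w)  (w + 3)/ ( (w + 3)^2 + 9)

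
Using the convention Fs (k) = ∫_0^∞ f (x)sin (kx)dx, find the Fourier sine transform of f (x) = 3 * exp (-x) 3 * k/ (k^2 + 1)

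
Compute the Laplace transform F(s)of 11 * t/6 11/(6 * s^2)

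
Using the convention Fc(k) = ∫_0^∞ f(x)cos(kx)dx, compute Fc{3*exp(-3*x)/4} 9/(4*(k^2 + 9))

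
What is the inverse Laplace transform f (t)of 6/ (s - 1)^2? 6 * t * exp (t)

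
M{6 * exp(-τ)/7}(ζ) 6 * gamma(ζ)/7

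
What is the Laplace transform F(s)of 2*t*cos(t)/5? 2*(s^2 - 1)/(5*(s^2 + 1)^2)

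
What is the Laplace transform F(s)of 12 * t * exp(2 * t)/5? 12/(5 * (s - 2)^2)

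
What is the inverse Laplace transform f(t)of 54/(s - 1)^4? 9 * t^3 * exp(t)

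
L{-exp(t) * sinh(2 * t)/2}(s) -1/((s - 1)^2 - 4)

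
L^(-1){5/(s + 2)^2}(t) 5 * t * exp(-2 * t)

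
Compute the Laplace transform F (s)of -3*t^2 -6/s^3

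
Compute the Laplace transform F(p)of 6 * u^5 720/p^6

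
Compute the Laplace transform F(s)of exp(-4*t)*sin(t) 1/((s + 4)^2 + 1)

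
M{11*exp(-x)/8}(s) 11*gamma(s)/8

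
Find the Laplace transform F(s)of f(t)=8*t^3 48/s^4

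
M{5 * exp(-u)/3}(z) 5 * gamma(z)/3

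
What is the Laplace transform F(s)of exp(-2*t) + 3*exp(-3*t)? 1/(s + 2) + 3/(s + 3)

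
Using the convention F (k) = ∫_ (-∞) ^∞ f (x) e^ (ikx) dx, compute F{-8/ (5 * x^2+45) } -8 * pi * exp (-3 * Abs (k) ) /15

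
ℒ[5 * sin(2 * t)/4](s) 5/(2 * (s^2 + 4))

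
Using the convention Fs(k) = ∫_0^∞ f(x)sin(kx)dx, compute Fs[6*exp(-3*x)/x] 6*atan(k/3)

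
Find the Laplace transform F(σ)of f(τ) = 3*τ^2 6/σ^3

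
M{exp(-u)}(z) gamma(z)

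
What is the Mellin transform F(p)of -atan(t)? pi*sec(pi*p/2)/(2*p)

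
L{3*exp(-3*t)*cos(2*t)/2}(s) 3*(s + 3)/(2*((s + 3)^2 + 4))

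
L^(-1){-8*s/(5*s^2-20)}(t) -8*cosh(2*t)/5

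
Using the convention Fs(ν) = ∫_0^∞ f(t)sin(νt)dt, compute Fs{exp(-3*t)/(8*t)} atan(ν/3)/8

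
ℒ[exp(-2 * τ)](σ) 1/(σ + 2)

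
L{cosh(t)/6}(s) s/(6*(s^2 - 1))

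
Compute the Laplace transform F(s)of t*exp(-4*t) (s+4)^(-2)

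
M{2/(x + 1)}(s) 2*pi*csc(pi*s)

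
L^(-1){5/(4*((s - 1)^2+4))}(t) 5*exp(t)*sin(2*t)/8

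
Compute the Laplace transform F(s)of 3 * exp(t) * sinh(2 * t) 6/((s - 1)^2 - 4)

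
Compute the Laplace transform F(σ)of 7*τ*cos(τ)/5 7*(σ^2 - 1)/(5*(σ^2+1)^2)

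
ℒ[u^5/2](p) 60/p^6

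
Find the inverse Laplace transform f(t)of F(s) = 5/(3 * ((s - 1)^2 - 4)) 5 * exp(t) * sinh(2 * t)/6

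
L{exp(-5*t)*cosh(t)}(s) (s + 5)/((s + 5)^2 - 1)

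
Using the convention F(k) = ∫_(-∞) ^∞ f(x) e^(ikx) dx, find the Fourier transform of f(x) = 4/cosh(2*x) 2*pi/cosh(pi*k/4) 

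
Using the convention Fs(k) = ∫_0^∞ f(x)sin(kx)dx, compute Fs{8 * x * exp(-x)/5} 16 * k/(5 * (k^2 + 1)^2)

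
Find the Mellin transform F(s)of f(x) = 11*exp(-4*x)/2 11*gamma(s)/(2*2^(2*s))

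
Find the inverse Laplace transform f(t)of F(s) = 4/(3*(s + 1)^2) 4*t*exp(-t)/3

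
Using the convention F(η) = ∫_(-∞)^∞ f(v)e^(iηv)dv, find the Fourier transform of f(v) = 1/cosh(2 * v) pi/(2 * cosh(pi * η/4))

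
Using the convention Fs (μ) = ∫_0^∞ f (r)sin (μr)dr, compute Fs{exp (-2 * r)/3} μ/ (3 * (μ^2 + 4))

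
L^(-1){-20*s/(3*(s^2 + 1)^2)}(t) -10*t*sin(t)/3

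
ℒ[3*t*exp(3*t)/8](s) 3/(8*(s - 3)^2)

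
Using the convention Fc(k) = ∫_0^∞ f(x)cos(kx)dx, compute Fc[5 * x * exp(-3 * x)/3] 5 * (9 - k^2)/(3 * (k^2 + 9)^2)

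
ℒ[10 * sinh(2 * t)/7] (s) 20/(7 * (s^2 - 4))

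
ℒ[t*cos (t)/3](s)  (s^2 - 1)/ (3*(s^2+1)^2)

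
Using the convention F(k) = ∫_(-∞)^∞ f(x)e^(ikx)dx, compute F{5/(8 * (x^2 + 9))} 5 * pi * exp(-3 * Abs(k))/24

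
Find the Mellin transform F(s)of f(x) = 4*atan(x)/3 -2*pi*sec(pi*s/2)/(3*s)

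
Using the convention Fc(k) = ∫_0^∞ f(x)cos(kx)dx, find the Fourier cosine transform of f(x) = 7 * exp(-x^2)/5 7 * sqrt(pi) * exp(-k^2/4)/10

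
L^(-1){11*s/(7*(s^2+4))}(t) 11*cos(2*t)/7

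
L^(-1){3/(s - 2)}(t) 3*exp(2*t)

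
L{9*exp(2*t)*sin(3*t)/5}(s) 27/(5*((s - 2)^2 + 9))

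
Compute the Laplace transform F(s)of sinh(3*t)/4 3/(4*(s^2 - 9))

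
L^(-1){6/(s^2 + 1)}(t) 6 * sin(t)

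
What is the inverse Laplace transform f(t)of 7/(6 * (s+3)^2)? 7 * t * exp(-3 * t)/6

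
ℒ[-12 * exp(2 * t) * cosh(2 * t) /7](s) 12 * (2 - s) /(7 * s * (s - 4) ) 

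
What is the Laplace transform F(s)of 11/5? 11/(5 * s)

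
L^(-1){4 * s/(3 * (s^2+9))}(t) 4 * cos(3 * t)/3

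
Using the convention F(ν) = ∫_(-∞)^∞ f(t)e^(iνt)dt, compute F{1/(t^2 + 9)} pi * exp(-3 * Abs(ν))/3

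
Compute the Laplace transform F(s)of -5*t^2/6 -5/(3*s^3)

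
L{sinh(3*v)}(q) 3/(q^2-9)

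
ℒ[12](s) 12/s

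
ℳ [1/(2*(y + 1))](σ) pi*csc(pi*σ)/2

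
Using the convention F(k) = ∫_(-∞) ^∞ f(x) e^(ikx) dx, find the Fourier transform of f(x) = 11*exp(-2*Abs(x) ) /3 44/(3*(k^2 + 4) ) 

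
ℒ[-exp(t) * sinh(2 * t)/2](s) -1/((s - 1)^2 - 4)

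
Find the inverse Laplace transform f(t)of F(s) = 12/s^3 6 * t^2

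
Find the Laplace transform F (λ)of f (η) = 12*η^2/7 24/ (7*λ^3)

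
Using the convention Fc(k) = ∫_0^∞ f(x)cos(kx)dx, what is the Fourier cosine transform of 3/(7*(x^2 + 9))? pi*exp(-3*k)/14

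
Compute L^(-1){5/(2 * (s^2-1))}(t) 5 * sinh(t)/2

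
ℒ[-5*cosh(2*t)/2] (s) -5*s/(2*s^2 - 8)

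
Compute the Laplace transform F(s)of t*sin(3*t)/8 3*s/(4*(s^2 + 9)^2)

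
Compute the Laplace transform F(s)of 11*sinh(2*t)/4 11/(2*(s^2 - 4))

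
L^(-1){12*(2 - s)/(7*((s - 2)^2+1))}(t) -12*exp(2*t)*cos(t)/7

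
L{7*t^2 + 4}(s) 14/s^3 + 4/s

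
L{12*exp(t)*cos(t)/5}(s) 12*(s - 1)/(5*((s - 1)^2 + 1))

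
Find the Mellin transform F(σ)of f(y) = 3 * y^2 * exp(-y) 3 * gamma(σ + 2)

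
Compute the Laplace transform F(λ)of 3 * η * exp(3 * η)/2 3/(2 * (λ - 3)^2)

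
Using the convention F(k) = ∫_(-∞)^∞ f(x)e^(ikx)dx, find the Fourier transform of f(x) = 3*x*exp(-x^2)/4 3*I*sqrt(pi)*k*exp(-k^2/4)/8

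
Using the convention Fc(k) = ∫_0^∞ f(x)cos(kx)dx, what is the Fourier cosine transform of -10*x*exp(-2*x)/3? 10*(k^2-4)/(3*(k^2 + 4)^2)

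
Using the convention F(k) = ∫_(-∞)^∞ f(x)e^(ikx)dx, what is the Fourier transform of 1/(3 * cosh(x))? pi/(3 * cosh(pi * k/2))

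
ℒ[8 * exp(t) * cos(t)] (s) 8 * (s - 1)/((s - 1)^2 + 1)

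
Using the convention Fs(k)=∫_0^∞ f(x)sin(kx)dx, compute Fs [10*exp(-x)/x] 10*atan(k)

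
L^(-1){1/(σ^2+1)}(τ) sin(τ)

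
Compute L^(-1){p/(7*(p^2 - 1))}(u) cosh(u)/7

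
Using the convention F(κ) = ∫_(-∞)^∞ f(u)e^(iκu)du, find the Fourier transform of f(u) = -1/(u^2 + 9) -pi * exp(-3 * Abs(κ))/3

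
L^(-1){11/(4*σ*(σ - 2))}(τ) 11*exp(τ)*sinh(τ)/4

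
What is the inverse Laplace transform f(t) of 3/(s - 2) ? 3*exp(2*t) 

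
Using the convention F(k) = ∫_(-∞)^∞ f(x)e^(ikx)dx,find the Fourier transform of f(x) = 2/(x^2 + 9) 2*pi*exp(-3*Abs(k))/3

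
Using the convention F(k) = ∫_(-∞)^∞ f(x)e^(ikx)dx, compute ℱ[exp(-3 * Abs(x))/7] 6/(7 * (k^2 + 9))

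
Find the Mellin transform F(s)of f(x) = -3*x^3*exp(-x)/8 -3*gamma(s+3)/8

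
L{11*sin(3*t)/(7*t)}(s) 11*atan(3/s)/7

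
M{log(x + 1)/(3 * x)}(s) -pi * csc(pi * s)/(3 * s - 3)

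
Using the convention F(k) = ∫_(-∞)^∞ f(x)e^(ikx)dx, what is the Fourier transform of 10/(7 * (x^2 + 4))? 5 * pi * exp(-2 * Abs(k))/7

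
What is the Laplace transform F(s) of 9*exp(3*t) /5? 9/(5*(s - 3) ) 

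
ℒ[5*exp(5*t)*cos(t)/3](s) 5*(s - 5)/(3*((s - 5)^2+1))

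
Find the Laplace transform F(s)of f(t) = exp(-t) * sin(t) 1/((s + 1)^2 + 1)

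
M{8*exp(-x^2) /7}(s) 4*gamma(s/2) /7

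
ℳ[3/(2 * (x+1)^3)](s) 3 * pi * (s - 2) * (s - 1)/(4 * sin(pi * s))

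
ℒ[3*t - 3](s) 3/s^2 - 3/s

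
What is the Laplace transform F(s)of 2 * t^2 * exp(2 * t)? 4/(s - 2)^3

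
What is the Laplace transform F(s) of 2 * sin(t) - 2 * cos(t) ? 2/(s^2 + 1) - 2 * s/(s^2 + 1) 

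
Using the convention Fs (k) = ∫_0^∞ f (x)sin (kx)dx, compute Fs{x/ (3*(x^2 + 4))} pi*exp (-2*k)/6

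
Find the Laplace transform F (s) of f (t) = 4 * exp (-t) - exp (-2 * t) 4/ (s + 1) - 1/ (s + 2) 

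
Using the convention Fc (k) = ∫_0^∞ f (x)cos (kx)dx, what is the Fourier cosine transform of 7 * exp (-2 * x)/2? 7/ (k^2 + 4)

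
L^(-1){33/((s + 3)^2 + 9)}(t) 11 * exp(-3 * t) * sin(3 * t)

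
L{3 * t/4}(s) 3/(4 * s^2)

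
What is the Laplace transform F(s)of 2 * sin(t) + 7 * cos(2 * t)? 7 * s/(s^2 + 4) + 2/(s^2 + 1)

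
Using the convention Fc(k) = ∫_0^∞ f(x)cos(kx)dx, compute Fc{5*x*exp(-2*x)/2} 5*(4 - k^2)/(2*(k^2 + 4)^2)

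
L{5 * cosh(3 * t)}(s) 5 * s/(s^2 - 9)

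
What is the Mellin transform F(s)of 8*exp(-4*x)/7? 2^(3 - 2*s)*gamma(s)/7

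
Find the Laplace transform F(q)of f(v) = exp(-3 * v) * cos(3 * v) (q + 3)/((q + 3)^2 + 9)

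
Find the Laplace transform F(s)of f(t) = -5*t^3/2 -15/s^4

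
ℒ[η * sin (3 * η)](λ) 6 * λ/ (λ^2 + 9)^2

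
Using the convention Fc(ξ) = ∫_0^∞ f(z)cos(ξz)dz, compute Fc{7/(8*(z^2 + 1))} 7*pi*exp(-ξ)/16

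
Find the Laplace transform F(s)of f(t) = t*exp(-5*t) (s + 5)^(-2)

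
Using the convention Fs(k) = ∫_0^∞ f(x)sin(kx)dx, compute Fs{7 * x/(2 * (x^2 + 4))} 7 * pi * exp(-2 * k)/4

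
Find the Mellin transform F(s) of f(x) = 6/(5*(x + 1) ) 6*pi*csc(pi*s) /5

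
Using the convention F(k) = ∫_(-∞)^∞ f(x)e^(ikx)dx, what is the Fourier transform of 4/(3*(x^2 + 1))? 4*pi*exp(-Abs(k))/3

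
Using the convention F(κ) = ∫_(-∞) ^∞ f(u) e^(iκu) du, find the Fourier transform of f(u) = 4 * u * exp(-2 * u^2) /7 sqrt(2) * I * sqrt(pi) * κ * exp(-κ^2/8) /14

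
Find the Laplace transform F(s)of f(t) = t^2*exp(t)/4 1/(2*(s - 1)^3)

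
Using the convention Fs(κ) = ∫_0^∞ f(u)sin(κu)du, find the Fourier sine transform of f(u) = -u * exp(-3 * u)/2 -3 * κ/(κ^2 + 9)^2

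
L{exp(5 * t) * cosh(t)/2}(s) (s - 5)/(2 * ((s - 5)^2 - 1))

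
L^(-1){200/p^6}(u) 5 * u^5/3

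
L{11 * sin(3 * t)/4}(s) 33/(4 * (s^2 + 9))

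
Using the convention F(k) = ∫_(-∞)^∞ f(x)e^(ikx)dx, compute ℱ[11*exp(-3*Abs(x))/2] 33/(k^2 + 9)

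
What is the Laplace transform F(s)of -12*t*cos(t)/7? 12*(1 - s^2)/(7*(s^2 + 1)^2)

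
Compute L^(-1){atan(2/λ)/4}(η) sin(2*η)/(4*η)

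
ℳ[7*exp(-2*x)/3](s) 7*gamma(s)/(3*2^s)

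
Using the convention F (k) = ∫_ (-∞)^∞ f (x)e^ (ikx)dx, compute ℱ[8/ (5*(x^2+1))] 8*pi*exp (-Abs (k))/5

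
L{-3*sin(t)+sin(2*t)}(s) 2/(s^2+4) - 3/(s^2+1)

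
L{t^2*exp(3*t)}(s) 2/(s - 3)^3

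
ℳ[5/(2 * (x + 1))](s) 5 * pi * csc(pi * s)/2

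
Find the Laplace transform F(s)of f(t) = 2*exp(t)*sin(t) 2/((s - 1)^2+1)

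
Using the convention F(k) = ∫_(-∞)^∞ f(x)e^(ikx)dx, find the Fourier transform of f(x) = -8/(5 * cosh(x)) -8 * pi/(5 * cosh(pi * k/2))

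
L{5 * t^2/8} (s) 5/ (4 * s^3)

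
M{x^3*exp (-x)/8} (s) gamma (s+3)/8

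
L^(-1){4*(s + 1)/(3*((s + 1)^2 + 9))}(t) 4*exp(-t)*cos(3*t)/3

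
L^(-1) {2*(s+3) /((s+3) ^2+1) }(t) 2*exp(-3*t)*cos(t) 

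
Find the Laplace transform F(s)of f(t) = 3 3/s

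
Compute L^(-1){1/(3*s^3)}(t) t^2/6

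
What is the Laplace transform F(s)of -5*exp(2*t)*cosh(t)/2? 5*(2 - s)/(2*((s - 2)^2 - 1))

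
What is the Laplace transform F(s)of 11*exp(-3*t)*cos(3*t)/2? 11*(s + 3)/(2*((s + 3)^2 + 9))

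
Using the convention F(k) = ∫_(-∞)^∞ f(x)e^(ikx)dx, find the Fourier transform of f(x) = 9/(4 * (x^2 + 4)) 9 * pi * exp(-2 * Abs(k))/8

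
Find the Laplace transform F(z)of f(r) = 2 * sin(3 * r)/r 2 * atan(3/z)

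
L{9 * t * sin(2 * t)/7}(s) 36 * s/(7 * (s^2 + 4)^2)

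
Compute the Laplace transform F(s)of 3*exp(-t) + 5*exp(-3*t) 3/(s + 1) + 5/(s + 3)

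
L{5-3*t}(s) 5/s - 3/s^2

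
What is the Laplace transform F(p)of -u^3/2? -3/p^4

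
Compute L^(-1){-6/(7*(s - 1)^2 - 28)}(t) -3*exp(t)*sinh(2*t)/7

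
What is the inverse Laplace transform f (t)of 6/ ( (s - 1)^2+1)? 6*exp (t)*sin (t)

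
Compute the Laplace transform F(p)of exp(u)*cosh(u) (p - 1)/(p*(p - 2))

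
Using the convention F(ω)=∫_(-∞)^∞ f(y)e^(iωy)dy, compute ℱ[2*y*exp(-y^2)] I*sqrt(pi)*ω*exp(-ω^2/4)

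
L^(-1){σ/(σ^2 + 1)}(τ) cos(τ)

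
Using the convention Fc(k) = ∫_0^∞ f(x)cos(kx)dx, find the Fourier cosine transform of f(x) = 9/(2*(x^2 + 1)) 9*pi*exp(-k)/4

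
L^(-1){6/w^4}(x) x^3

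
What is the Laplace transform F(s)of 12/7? 12/(7 * s)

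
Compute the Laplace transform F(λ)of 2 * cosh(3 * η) 2 * λ/(λ^2 - 9)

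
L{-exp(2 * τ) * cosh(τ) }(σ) (2 - σ) /((σ - 2) ^2 - 1) 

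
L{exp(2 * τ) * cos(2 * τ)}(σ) (σ - 2)/((σ - 2)^2 + 4)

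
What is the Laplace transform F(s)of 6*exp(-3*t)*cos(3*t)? 6*(s + 3)/((s + 3)^2 + 9)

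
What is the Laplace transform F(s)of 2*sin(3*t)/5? 6/(5*(s^2 + 9))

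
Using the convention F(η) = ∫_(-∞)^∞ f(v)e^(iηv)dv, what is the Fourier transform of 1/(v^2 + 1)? pi*exp(-Abs(η))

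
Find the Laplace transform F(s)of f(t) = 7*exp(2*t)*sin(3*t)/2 21/(2*((s - 2)^2 + 9))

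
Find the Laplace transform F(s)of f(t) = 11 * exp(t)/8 11/(8 * (s - 1))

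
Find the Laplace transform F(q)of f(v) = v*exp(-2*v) (q+2)^(-2)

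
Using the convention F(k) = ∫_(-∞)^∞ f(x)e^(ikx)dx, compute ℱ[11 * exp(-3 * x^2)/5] 11 * sqrt(3) * sqrt(pi) * exp(-k^2/12)/15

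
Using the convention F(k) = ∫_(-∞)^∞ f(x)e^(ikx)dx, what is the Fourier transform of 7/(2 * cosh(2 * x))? 7 * pi/(4 * cosh(pi * k/4))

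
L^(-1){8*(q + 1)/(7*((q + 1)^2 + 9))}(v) 8*exp(-v)*cos(3*v)/7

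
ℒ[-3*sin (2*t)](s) -6/ (s^2 + 4)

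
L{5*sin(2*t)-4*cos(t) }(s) 10/(s^2 + 4)-4*s/(s^2 + 1) 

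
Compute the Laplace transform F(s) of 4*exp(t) 4/(s - 1) 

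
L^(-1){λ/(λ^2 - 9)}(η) cosh(3*η)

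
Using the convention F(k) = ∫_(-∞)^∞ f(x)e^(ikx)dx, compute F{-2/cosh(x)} -2*pi/cosh(pi*k/2)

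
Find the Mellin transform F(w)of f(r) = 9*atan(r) -9*pi*sec(pi*w/2)/(2*w)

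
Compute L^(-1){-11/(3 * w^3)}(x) -11 * x^2/6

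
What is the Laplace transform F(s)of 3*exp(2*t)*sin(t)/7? 3/(7*((s - 2)^2+1))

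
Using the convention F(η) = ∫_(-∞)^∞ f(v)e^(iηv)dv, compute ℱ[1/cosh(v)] pi/cosh(pi*η/2)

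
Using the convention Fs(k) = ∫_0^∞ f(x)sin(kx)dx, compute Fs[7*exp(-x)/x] 7*atan(k)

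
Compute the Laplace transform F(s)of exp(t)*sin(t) 1/((s - 1)^2 + 1)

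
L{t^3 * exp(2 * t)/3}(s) 2/(s - 2)^4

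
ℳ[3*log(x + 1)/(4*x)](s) -3*pi*csc(pi*s)/(4*s - 4)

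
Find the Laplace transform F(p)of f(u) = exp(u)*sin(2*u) 2/((p - 1)^2 + 4)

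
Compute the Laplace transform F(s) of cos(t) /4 s/(4*(s^2 + 1) ) 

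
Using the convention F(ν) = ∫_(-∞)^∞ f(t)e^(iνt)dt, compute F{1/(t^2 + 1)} pi * exp(-Abs(ν))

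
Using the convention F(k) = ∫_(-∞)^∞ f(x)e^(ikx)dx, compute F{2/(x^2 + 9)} 2*pi*exp(-3*Abs(k))/3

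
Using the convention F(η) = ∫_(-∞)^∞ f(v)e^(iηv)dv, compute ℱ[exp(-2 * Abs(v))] 4/(η^2 + 4)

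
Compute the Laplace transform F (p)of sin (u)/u atan (1/p)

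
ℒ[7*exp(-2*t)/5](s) 7/(5*(s + 2))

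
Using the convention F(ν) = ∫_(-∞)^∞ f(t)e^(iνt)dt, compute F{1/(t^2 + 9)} pi*exp(-3*Abs(ν))/3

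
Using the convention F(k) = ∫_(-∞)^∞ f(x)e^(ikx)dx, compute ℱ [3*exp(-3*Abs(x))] 18/(k^2 + 9)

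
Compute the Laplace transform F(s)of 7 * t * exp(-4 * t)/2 7/(2 * (s + 4)^2)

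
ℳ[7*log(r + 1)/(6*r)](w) -7*pi*csc(pi*w)/(6*w - 6)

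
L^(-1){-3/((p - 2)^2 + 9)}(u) -exp(2*u)*sin(3*u)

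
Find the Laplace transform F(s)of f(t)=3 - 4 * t 3/s - 4/s^2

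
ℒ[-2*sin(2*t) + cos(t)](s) s/(s^2 + 1)-4/(s^2 + 4)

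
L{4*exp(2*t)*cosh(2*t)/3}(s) 4*(s - 2)/(3*s*(s - 4))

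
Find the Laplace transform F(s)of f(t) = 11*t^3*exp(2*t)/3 22/(s - 2)^4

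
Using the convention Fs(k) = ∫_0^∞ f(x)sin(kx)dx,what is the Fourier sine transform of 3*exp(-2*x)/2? 3*k/(2*(k^2+4))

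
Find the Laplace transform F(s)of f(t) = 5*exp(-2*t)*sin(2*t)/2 5/((s + 2)^2 + 4)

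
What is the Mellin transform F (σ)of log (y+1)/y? -pi*csc (pi*σ)/ (σ - 1)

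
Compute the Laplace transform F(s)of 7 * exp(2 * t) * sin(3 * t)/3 7/((s - 2)^2 + 9)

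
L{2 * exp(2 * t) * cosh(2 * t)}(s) 2 * (s - 2)/(s * (s - 4))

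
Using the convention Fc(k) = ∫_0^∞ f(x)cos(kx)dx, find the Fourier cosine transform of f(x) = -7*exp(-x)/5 -7/(5*k^2 + 5)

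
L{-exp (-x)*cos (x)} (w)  (-w - 1)/ ( (w+1)^2+1)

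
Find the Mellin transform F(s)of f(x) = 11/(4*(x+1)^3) 11*pi*(s - 2)*(s - 1)/(8*sin(pi*s))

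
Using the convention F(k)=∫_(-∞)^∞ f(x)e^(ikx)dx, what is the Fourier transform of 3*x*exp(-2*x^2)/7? 3*sqrt(2)*I*sqrt(pi)*k*exp(-k^2/8)/56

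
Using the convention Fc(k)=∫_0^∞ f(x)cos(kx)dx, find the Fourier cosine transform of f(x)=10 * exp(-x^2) 5 * sqrt(pi) * exp(-k^2/4)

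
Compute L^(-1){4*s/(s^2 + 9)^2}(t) 2*t*sin(3*t)/3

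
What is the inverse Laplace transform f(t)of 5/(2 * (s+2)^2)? 5 * t * exp(-2 * t)/2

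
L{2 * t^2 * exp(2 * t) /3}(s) 4/(3 * (s - 2) ^3) 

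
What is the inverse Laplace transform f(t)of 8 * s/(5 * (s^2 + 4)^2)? 2 * t * sin(2 * t)/5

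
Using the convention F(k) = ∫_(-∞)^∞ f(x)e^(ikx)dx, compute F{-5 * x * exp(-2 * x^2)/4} -5 * sqrt(2) * I * sqrt(pi) * k * exp(-k^2/8)/32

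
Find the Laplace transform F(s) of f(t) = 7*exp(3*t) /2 7/(2*(s - 3) ) 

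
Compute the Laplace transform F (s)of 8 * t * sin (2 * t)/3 32 * s/ (3 * (s^2 + 4)^2)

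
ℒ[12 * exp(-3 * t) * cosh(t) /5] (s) 12 * (s + 3) /(5 * ((s + 3) ^2 - 1) ) 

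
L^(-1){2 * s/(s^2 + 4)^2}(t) t * sin(2 * t)/2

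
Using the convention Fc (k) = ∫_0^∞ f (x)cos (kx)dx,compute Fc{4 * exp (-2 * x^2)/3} sqrt (2) * sqrt (pi) * exp (-k^2/8)/3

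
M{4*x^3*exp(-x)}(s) 4*gamma(s + 3)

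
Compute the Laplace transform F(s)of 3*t 3/s^2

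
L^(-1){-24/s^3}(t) -12*t^2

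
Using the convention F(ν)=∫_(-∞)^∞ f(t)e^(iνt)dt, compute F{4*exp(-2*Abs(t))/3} 16/(3*(ν^2 + 4))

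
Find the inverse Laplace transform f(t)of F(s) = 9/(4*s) 9/4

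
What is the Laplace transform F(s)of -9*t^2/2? -9/s^3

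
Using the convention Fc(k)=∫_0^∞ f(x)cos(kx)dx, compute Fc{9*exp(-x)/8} 9/(8*(k^2 + 1))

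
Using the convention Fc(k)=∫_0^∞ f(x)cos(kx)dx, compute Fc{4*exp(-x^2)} 2*sqrt(pi)*exp(-k^2/4)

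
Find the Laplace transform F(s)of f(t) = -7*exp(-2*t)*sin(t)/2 -7/(2*(s + 2)^2 + 2)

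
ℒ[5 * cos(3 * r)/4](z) 5 * z/(4 * (z^2 + 9))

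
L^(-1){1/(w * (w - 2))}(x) exp(x) * sinh(x)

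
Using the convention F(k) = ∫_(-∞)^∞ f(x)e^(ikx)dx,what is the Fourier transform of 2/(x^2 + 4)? pi*exp(-2*Abs(k))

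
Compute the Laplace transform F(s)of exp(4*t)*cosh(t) (s - 4)/((s - 4)^2 - 1)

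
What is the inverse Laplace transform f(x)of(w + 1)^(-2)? x*exp(-x)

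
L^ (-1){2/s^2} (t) 2*t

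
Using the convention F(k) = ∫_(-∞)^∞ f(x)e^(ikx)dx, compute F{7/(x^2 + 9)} 7*pi*exp(-3*Abs(k))/3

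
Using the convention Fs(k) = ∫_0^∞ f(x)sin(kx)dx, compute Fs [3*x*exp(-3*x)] 18*k/(k^2 + 9)^2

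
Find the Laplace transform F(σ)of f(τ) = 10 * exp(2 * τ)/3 10/(3 * (σ - 2))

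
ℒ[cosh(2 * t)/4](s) s/(4 * (s^2 - 4))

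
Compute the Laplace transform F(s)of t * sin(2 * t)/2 2 * s/(s^2 + 4)^2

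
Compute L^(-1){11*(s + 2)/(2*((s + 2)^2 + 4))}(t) 11*exp(-2*t)*cos(2*t)/2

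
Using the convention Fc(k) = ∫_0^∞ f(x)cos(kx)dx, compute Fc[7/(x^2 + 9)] 7*pi*exp(-3*k)/6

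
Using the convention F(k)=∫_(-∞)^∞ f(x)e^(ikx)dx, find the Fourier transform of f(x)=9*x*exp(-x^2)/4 9*I*sqrt(pi)*k*exp(-k^2/4)/8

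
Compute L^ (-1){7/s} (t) 7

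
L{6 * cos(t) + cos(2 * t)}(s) 6 * s/(s^2 + 1) + s/(s^2 + 4)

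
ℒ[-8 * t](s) -8/s^2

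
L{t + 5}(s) 5/s + s^(-2)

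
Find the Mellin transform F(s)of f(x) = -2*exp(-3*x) -2*gamma(s)/3^s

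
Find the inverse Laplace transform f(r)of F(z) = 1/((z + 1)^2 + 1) exp(-r)*sin(r)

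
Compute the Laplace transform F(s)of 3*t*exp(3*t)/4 3/(4*(s - 3)^2)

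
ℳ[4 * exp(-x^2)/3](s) 2 * gamma(s/2)/3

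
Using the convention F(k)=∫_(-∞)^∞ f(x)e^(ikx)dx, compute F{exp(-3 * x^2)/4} sqrt(3) * sqrt(pi) * exp(-k^2/12)/12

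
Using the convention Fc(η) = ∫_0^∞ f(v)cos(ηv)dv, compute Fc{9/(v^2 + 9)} 3*pi*exp(-3*η)/2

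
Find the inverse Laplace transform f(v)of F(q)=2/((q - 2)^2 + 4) exp(2*v)*sin(2*v)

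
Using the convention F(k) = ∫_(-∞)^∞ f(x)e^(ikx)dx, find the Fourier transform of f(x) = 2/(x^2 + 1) 2*pi*exp(-Abs(k))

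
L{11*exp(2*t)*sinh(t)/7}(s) 11/(7*((s - 2)^2 - 1))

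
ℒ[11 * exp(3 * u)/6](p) 11/(6 * (p - 3))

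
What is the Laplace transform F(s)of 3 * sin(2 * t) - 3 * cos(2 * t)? 6/(s^2 + 4) - 3 * s/(s^2 + 4)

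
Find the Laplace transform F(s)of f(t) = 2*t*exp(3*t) 2/(s - 3)^2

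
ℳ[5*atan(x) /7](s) -5*pi*sec(pi*s/2) /(14*s) 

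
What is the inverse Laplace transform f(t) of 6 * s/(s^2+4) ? 6 * cos(2 * t) 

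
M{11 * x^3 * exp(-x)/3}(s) 11 * gamma(s + 3)/3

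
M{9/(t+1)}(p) 9 * pi * csc(pi * p)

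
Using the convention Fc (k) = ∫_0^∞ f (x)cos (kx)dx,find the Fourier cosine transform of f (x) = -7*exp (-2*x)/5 -14/ (5*k^2 + 20)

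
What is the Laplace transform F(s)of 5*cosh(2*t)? 5*s/(s^2 - 4)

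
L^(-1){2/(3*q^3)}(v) v^2/3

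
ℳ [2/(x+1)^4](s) gamma(s) * gamma(4 - s)/3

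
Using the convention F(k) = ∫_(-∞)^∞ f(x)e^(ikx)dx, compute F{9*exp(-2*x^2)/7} 9*sqrt(2)*sqrt(pi)*exp(-k^2/8)/14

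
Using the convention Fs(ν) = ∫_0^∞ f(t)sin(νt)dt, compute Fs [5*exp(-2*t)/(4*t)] 5*atan(ν/2)/4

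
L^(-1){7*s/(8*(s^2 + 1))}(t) 7*cos(t)/8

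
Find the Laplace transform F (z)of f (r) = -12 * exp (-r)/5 -12/ (5 * z + 5)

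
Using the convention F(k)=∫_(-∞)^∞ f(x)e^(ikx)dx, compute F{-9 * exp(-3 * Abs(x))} -54/(k^2 + 9)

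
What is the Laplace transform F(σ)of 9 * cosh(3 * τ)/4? 9 * σ/(4 * (σ^2-9))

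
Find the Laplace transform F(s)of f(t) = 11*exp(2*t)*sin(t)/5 11/(5*((s - 2)^2 + 1))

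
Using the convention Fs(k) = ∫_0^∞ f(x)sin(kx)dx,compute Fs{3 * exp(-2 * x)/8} 3 * k/(8 * (k^2 + 4))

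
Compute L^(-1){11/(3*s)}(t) 11/3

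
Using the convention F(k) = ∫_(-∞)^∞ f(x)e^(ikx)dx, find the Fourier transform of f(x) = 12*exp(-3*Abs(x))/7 72/(7*(k^2+9))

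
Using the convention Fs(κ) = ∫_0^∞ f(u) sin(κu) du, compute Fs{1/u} pi/2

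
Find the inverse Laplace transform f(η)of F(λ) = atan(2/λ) sin(2*η)/η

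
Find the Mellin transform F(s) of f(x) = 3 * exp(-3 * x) 3^(1 - s) * gamma(s) 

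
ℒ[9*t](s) 9/s^2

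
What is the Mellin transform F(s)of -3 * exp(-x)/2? -3 * gamma(s)/2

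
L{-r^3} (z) -6/z^4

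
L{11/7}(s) 11/(7*s)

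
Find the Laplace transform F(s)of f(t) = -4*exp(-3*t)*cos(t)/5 4*(-s - 3)/(5*((s + 3)^2 + 1))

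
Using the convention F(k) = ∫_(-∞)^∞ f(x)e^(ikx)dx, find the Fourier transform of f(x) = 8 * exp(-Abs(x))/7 16/(7 * (k^2 + 1))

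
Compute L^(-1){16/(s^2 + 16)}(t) 4 * sin(4 * t)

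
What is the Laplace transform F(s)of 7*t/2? 7/(2*s^2)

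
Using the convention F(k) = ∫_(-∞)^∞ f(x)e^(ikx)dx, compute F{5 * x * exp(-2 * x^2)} 5 * sqrt(2) * I * sqrt(pi) * k * exp(-k^2/8)/8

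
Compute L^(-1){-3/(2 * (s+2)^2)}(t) -3 * t * exp(-2 * t)/2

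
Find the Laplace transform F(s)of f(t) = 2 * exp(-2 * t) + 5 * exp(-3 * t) 5/(s + 3) + 2/(s + 2)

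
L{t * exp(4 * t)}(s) (s - 4)^(-2)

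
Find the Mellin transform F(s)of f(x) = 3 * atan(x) -3 * pi * sec(pi * s/2)/(2 * s)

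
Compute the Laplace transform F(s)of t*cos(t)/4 (s^2 - 1)/(4*(s^2+1)^2)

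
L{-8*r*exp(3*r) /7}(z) -8/(7*(z - 3) ^2) 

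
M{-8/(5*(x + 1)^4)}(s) 4*pi*(s - 3)*(s - 2)*(s - 1)/(15*sin(pi*s))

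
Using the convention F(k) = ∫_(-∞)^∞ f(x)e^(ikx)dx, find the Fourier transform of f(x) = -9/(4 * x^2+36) -3 * pi * exp(-3 * Abs(k))/4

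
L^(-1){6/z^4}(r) r^3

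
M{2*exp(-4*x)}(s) 2^(1 - 2*s)*gamma(s)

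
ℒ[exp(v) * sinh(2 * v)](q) 2/((q - 1)^2 - 4)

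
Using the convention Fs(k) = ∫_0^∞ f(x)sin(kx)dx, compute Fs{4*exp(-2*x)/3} 4*k/(3*(k^2+4))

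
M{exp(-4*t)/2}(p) gamma(p)/(2*2^(2*p))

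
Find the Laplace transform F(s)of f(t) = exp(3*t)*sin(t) 1/((s - 3)^2 + 1)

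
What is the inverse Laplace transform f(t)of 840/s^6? 7*t^5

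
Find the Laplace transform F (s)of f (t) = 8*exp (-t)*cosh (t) 8*(s + 1)/ (s*(s + 2))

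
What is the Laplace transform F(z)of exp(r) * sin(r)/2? 1/(2 * ((z - 1)^2 + 1))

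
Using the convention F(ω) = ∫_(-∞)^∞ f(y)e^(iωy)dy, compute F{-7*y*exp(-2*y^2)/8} -7*sqrt(2)*I*sqrt(pi)*ω*exp(-ω^2/8)/64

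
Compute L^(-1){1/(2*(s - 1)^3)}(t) t^2*exp(t)/4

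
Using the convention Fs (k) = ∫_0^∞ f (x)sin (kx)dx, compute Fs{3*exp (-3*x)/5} 3*k/ (5*(k^2 + 9))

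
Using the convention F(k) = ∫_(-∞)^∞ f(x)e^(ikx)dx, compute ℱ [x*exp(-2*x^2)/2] sqrt(2)*I*sqrt(pi)*k*exp(-k^2/8)/16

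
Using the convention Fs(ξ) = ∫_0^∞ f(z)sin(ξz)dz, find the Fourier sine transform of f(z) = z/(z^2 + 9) pi * exp(-3 * ξ)/2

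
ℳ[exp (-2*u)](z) gamma (z) /2^z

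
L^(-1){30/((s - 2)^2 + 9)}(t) 10 * exp(2 * t) * sin(3 * t)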